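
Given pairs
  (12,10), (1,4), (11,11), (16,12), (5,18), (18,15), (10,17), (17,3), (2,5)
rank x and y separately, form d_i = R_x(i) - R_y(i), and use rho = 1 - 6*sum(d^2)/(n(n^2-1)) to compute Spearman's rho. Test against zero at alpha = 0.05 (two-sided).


Step 1: Rank x and y separately (midranks; no ties here).
rank(x): 12->6, 1->1, 11->5, 16->7, 5->3, 18->9, 10->4, 17->8, 2->2
rank(y): 10->4, 4->2, 11->5, 12->6, 18->9, 15->7, 17->8, 3->1, 5->3
Step 2: d_i = R_x(i) - R_y(i); compute d_i^2.
  (6-4)^2=4, (1-2)^2=1, (5-5)^2=0, (7-6)^2=1, (3-9)^2=36, (9-7)^2=4, (4-8)^2=16, (8-1)^2=49, (2-3)^2=1
sum(d^2) = 112.
Step 3: rho = 1 - 6*112 / (9*(9^2 - 1)) = 1 - 672/720 = 0.066667.
Step 4: Under H0, t = rho * sqrt((n-2)/(1-rho^2)) = 0.1768 ~ t(7).
Step 5: Two-sided p-value from the t-distribution with 7 df = 0.864690.
Step 6: alpha = 0.05. fail to reject H0.

rho = 0.0667, p = 0.864690, fail to reject H0 at alpha = 0.05.


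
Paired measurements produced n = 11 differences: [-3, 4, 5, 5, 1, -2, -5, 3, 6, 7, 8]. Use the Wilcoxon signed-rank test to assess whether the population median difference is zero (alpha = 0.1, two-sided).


Step 1: Drop any zero differences (none here) and take |d_i|.
|d| = [3, 4, 5, 5, 1, 2, 5, 3, 6, 7, 8]
Step 2: Midrank |d_i| (ties get averaged ranks).
ranks: |3|->3.5, |4|->5, |5|->7, |5|->7, |1|->1, |2|->2, |5|->7, |3|->3.5, |6|->9, |7|->10, |8|->11
Step 3: Attach original signs; sum ranks with positive sign and with negative sign.
W+ = 5 + 7 + 7 + 1 + 3.5 + 9 + 10 + 11 = 53.5
W- = 3.5 + 2 + 7 = 12.5
(Check: W+ + W- = 66 should equal n(n+1)/2 = 66.)
Step 4: Test statistic W = min(W+, W-) = 12.5.
Step 5: Ties in |d|, so use the tie-corrected normal approximation.
        E[W] = n(n+1)/4 = 11*12/4 = 33.
        Tie groups: |d|=3 (t=2), |d|=5 (t=3); sum(t^3 - t) = 30.
        Var[W] = n(n+1)(2n+1)/24 - sum(t^3-t)/48 = 3036/24 - 30/48 = 125.875.
        z = (W - E[W]) / sqrt(Var[W]) = (12.5 - 33) / 11.2194 = -1.8272.
        Two-sided p = 2*Phi(z) = 0.067671.
Step 6: alpha = 0.1. reject H0.

W+ = 53.5, W- = 12.5, W = min = 12.5, p = 0.067671, reject H0.


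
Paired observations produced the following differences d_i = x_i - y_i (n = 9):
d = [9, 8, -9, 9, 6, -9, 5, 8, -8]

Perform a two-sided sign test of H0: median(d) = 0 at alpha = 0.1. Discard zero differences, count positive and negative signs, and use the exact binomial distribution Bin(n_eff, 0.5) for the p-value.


Step 1: Discard zero differences. Original n = 9; n_eff = number of nonzero differences = 9.
Nonzero differences (with sign): +9, +8, -9, +9, +6, -9, +5, +8, -8
Step 2: Count signs: positive = 6, negative = 3.
Step 3: Under H0: P(positive) = 0.5, so the number of positives S ~ Bin(9, 0.5).
Step 4: Two-sided exact p-value = sum of Bin(9,0.5) probabilities at or below the observed probability = 0.507812.
Step 5: alpha = 0.1. fail to reject H0.

n_eff = 9, pos = 6, neg = 3, p = 0.507812, fail to reject H0.


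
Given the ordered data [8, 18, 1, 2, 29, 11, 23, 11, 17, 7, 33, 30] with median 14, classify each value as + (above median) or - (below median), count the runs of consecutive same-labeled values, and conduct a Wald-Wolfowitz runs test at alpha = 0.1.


Step 1: Compute median = 14; label A = above, B = below.
Labels in order: BABBABABABAA  (n_A = 6, n_B = 6)
Step 2: Count runs R = 10.
Step 3: Under H0 (random ordering), E[R] = 2*n_A*n_B/(n_A+n_B) + 1 = 2*6*6/12 + 1 = 7.0000.
        Var[R] = 2*n_A*n_B*(2*n_A*n_B - n_A - n_B) / ((n_A+n_B)^2 * (n_A+n_B-1)) = 4320/1584 = 2.7273.
        SD[R] = 1.6514.
Step 4: Continuity-corrected z = (R - 0.5 - E[R]) / SD[R] = (10 - 0.5 - 7.0000) / 1.6514 = 1.5138.
Step 5: Two-sided p-value via normal approximation = 2*(1 - Phi(|z|)) = 0.130070.
Step 6: alpha = 0.1. fail to reject H0.

R = 10, z = 1.5138, p = 0.130070, fail to reject H0.


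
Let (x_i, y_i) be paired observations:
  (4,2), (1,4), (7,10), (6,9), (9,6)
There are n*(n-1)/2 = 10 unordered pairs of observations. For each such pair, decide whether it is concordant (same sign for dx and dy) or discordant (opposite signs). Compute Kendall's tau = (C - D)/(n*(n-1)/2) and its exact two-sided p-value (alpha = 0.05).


Step 1: Enumerate the 10 unordered pairs (i,j) with i<j and classify each by sign(x_j-x_i) * sign(y_j-y_i).
  (1,2):dx=-3,dy=+2->D; (1,3):dx=+3,dy=+8->C; (1,4):dx=+2,dy=+7->C; (1,5):dx=+5,dy=+4->C
  (2,3):dx=+6,dy=+6->C; (2,4):dx=+5,dy=+5->C; (2,5):dx=+8,dy=+2->C; (3,4):dx=-1,dy=-1->C
  (3,5):dx=+2,dy=-4->D; (4,5):dx=+3,dy=-3->D
Step 2: C = 7, D = 3, total pairs = 10.
Step 3: tau = (C - D)/(n(n-1)/2) = (7 - 3)/10 = 0.400000.
Step 4: Exact two-sided p-value (enumerate n! = 120 permutations of y under H0): p = 0.483333.
Step 5: alpha = 0.05. fail to reject H0.

tau_b = 0.4000 (C=7, D=3), p = 0.483333, fail to reject H0.


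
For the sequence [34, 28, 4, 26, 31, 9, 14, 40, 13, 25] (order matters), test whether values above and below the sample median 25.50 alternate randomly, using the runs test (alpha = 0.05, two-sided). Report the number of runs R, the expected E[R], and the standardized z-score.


Step 1: Compute median = 25.50; label A = above, B = below.
Labels in order: AABAABBABB  (n_A = 5, n_B = 5)
Step 2: Count runs R = 6.
Step 3: Under H0 (random ordering), E[R] = 2*n_A*n_B/(n_A+n_B) + 1 = 2*5*5/10 + 1 = 6.0000.
        Var[R] = 2*n_A*n_B*(2*n_A*n_B - n_A - n_B) / ((n_A+n_B)^2 * (n_A+n_B-1)) = 2000/900 = 2.2222.
        SD[R] = 1.4907.
Step 4: R = E[R], so z = 0 with no continuity correction.
Step 5: Two-sided p-value via normal approximation = 2*(1 - Phi(|z|)) = 1.000000.
Step 6: alpha = 0.05. fail to reject H0.

R = 6, z = 0.0000, p = 1.000000, fail to reject H0.


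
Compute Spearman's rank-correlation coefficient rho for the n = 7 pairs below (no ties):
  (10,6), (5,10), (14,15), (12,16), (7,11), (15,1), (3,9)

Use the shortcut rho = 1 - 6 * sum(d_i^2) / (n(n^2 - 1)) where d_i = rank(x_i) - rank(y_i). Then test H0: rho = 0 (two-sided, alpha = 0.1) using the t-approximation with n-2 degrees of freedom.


Step 1: Rank x and y separately (midranks; no ties here).
rank(x): 10->4, 5->2, 14->6, 12->5, 7->3, 15->7, 3->1
rank(y): 6->2, 10->4, 15->6, 16->7, 11->5, 1->1, 9->3
Step 2: d_i = R_x(i) - R_y(i); compute d_i^2.
  (4-2)^2=4, (2-4)^2=4, (6-6)^2=0, (5-7)^2=4, (3-5)^2=4, (7-1)^2=36, (1-3)^2=4
sum(d^2) = 56.
Step 3: rho = 1 - 6*56 / (7*(7^2 - 1)) = 1 - 336/336 = 0.000000.
Step 4: Under H0, t = rho * sqrt((n-2)/(1-rho^2)) = 0.0000 ~ t(5).
Step 5: Two-sided p-value from the t-distribution with 5 df = 1.000000.
Step 6: alpha = 0.1. fail to reject H0.

rho = 0.0000, p = 1.000000, fail to reject H0 at alpha = 0.1.


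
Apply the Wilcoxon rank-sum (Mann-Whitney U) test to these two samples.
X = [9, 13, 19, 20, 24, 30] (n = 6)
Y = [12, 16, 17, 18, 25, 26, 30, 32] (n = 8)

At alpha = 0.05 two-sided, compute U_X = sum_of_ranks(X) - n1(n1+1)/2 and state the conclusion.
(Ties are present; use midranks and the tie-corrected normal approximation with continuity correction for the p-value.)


Step 1: Combine and sort all 14 observations; assign midranks.
sorted (value, group): (9,X), (12,Y), (13,X), (16,Y), (17,Y), (18,Y), (19,X), (20,X), (24,X), (25,Y), (26,Y), (30,X), (30,Y), (32,Y)
ranks: 9->1, 12->2, 13->3, 16->4, 17->5, 18->6, 19->7, 20->8, 24->9, 25->10, 26->11, 30->12.5, 30->12.5, 32->14
Step 2: Rank sum for X: R1 = 1 + 3 + 7 + 8 + 9 + 12.5 = 40.5.
Step 3: U_X = R1 - n1(n1+1)/2 = 40.5 - 6*7/2 = 40.5 - 21 = 19.5.
       U_Y = n1*n2 - U_X = 48 - 19.5 = 28.5.
Step 4: Ties are present, so use the tie-corrected normal approximation (with continuity correction) for the p-value.
Step 5: p-value = 0.605180; compare to alpha = 0.05. fail to reject H0.

U_X = 19.5, p = 0.605180, fail to reject H0 at alpha = 0.05.


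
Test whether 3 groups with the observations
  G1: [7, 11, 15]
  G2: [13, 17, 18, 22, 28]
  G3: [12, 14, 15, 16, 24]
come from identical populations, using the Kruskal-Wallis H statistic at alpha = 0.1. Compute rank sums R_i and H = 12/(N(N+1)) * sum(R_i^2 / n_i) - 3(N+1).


Step 1: Combine all N = 13 observations and assign midranks.
sorted (value, group, rank): (7,G1,1), (11,G1,2), (12,G3,3), (13,G2,4), (14,G3,5), (15,G1,6.5), (15,G3,6.5), (16,G3,8), (17,G2,9), (18,G2,10), (22,G2,11), (24,G3,12), (28,G2,13)
Step 2: Sum ranks within each group.
R_1 = 9.5 (n_1 = 3)
R_2 = 47 (n_2 = 5)
R_3 = 34.5 (n_3 = 5)
Step 3: H = 12/(N(N+1)) * sum(R_i^2/n_i) - 3(N+1)
     = 12/(13*14) * (9.5^2/3 + 47^2/5 + 34.5^2/5) - 3*14
     = 0.065934 * 709.933 - 42
     = 4.808791.
Step 4: Ties present; correction factor C = 1 - 6/(13^3 - 13) = 0.997253. Corrected H = 4.808791 / 0.997253 = 4.822039.
Step 5: Under H0, H ~ chi^2(2); p-value = 0.089724.
Step 6: alpha = 0.1. reject H0.

H = 4.8220, df = 2, p = 0.089724, reject H0.


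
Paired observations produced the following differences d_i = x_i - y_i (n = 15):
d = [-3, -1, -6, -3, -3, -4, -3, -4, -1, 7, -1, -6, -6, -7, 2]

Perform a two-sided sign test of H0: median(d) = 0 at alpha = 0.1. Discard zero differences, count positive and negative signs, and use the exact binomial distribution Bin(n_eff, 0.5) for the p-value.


Step 1: Discard zero differences. Original n = 15; n_eff = number of nonzero differences = 15.
Nonzero differences (with sign): -3, -1, -6, -3, -3, -4, -3, -4, -1, +7, -1, -6, -6, -7, +2
Step 2: Count signs: positive = 2, negative = 13.
Step 3: Under H0: P(positive) = 0.5, so the number of positives S ~ Bin(15, 0.5).
Step 4: Two-sided exact p-value = sum of Bin(15,0.5) probabilities at or below the observed probability = 0.007385.
Step 5: alpha = 0.1. reject H0.

n_eff = 15, pos = 2, neg = 13, p = 0.007385, reject H0.


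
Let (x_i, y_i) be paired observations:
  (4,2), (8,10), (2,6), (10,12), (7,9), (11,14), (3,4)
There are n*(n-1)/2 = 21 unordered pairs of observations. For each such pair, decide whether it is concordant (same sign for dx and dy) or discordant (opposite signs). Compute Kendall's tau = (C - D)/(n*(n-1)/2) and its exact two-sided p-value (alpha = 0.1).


Step 1: Enumerate the 21 unordered pairs (i,j) with i<j and classify each by sign(x_j-x_i) * sign(y_j-y_i).
  (1,2):dx=+4,dy=+8->C; (1,3):dx=-2,dy=+4->D; (1,4):dx=+6,dy=+10->C; (1,5):dx=+3,dy=+7->C
  (1,6):dx=+7,dy=+12->C; (1,7):dx=-1,dy=+2->D; (2,3):dx=-6,dy=-4->C; (2,4):dx=+2,dy=+2->C
  (2,5):dx=-1,dy=-1->C; (2,6):dx=+3,dy=+4->C; (2,7):dx=-5,dy=-6->C; (3,4):dx=+8,dy=+6->C
  (3,5):dx=+5,dy=+3->C; (3,6):dx=+9,dy=+8->C; (3,7):dx=+1,dy=-2->D; (4,5):dx=-3,dy=-3->C
  (4,6):dx=+1,dy=+2->C; (4,7):dx=-7,dy=-8->C; (5,6):dx=+4,dy=+5->C; (5,7):dx=-4,dy=-5->C
  (6,7):dx=-8,dy=-10->C
Step 2: C = 18, D = 3, total pairs = 21.
Step 3: tau = (C - D)/(n(n-1)/2) = (18 - 3)/21 = 0.714286.
Step 4: Exact two-sided p-value (enumerate n! = 5040 permutations of y under H0): p = 0.030159.
Step 5: alpha = 0.1. reject H0.

tau_b = 0.7143 (C=18, D=3), p = 0.030159, reject H0.


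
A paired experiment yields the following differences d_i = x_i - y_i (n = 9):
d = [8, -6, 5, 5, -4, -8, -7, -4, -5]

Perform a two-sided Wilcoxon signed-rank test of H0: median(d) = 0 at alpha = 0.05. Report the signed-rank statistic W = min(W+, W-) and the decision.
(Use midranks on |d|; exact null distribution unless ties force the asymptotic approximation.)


Step 1: Drop any zero differences (none here) and take |d_i|.
|d| = [8, 6, 5, 5, 4, 8, 7, 4, 5]
Step 2: Midrank |d_i| (ties get averaged ranks).
ranks: |8|->8.5, |6|->6, |5|->4, |5|->4, |4|->1.5, |8|->8.5, |7|->7, |4|->1.5, |5|->4
Step 3: Attach original signs; sum ranks with positive sign and with negative sign.
W+ = 8.5 + 4 + 4 = 16.5
W- = 6 + 1.5 + 8.5 + 7 + 1.5 + 4 = 28.5
(Check: W+ + W- = 45 should equal n(n+1)/2 = 45.)
Step 4: Test statistic W = min(W+, W-) = 16.5.
Step 5: Ties in |d|, so use the tie-corrected normal approximation.
        E[W] = n(n+1)/4 = 9*10/4 = 22.5.
        Tie groups: |d|=4 (t=2), |d|=5 (t=3), |d|=8 (t=2); sum(t^3 - t) = 36.
        Var[W] = n(n+1)(2n+1)/24 - sum(t^3-t)/48 = 1710/24 - 36/48 = 70.5.
        z = (W - E[W]) / sqrt(Var[W]) = (16.5 - 22.5) / 8.3964 = -0.7146.
        Two-sided p = 2*Phi(z) = 0.474863.
Step 6: alpha = 0.05. fail to reject H0.

W+ = 16.5, W- = 28.5, W = min = 16.5, p = 0.474863, fail to reject H0.


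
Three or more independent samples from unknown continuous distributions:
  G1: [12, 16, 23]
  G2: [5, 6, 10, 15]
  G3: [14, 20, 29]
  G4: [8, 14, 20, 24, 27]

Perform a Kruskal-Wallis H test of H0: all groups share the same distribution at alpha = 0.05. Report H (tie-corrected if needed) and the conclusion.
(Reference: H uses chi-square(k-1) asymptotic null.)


Step 1: Combine all N = 15 observations and assign midranks.
sorted (value, group, rank): (5,G2,1), (6,G2,2), (8,G4,3), (10,G2,4), (12,G1,5), (14,G3,6.5), (14,G4,6.5), (15,G2,8), (16,G1,9), (20,G3,10.5), (20,G4,10.5), (23,G1,12), (24,G4,13), (27,G4,14), (29,G3,15)
Step 2: Sum ranks within each group.
R_1 = 26 (n_1 = 3)
R_2 = 15 (n_2 = 4)
R_3 = 32 (n_3 = 3)
R_4 = 47 (n_4 = 5)
Step 3: H = 12/(N(N+1)) * sum(R_i^2/n_i) - 3(N+1)
     = 12/(15*16) * (26^2/3 + 15^2/4 + 32^2/3 + 47^2/5) - 3*16
     = 0.050000 * 1064.72 - 48
     = 5.235833.
Step 4: Ties present; correction factor C = 1 - 12/(15^3 - 15) = 0.996429. Corrected H = 5.235833 / 0.996429 = 5.254600.
Step 5: Under H0, H ~ chi^2(3); p-value = 0.154076.
Step 6: alpha = 0.05. fail to reject H0.

H = 5.2546, df = 3, p = 0.154076, fail to reject H0.


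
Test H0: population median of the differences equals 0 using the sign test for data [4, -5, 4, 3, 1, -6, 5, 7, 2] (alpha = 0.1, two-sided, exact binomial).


Step 1: Discard zero differences. Original n = 9; n_eff = number of nonzero differences = 9.
Nonzero differences (with sign): +4, -5, +4, +3, +1, -6, +5, +7, +2
Step 2: Count signs: positive = 7, negative = 2.
Step 3: Under H0: P(positive) = 0.5, so the number of positives S ~ Bin(9, 0.5).
Step 4: Two-sided exact p-value = sum of Bin(9,0.5) probabilities at or below the observed probability = 0.179688.
Step 5: alpha = 0.1. fail to reject H0.

n_eff = 9, pos = 7, neg = 2, p = 0.179688, fail to reject H0.


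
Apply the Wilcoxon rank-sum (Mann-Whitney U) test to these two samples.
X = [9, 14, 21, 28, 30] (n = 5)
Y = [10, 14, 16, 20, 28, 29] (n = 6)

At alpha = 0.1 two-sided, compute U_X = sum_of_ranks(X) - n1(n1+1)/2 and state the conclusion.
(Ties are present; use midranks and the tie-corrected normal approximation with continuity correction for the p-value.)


Step 1: Combine and sort all 11 observations; assign midranks.
sorted (value, group): (9,X), (10,Y), (14,X), (14,Y), (16,Y), (20,Y), (21,X), (28,X), (28,Y), (29,Y), (30,X)
ranks: 9->1, 10->2, 14->3.5, 14->3.5, 16->5, 20->6, 21->7, 28->8.5, 28->8.5, 29->10, 30->11
Step 2: Rank sum for X: R1 = 1 + 3.5 + 7 + 8.5 + 11 = 31.
Step 3: U_X = R1 - n1(n1+1)/2 = 31 - 5*6/2 = 31 - 15 = 16.
       U_Y = n1*n2 - U_X = 30 - 16 = 14.
Step 4: Ties are present, so use the tie-corrected normal approximation (with continuity correction) for the p-value.
Step 5: p-value = 0.926933; compare to alpha = 0.1. fail to reject H0.

U_X = 16, p = 0.926933, fail to reject H0 at alpha = 0.1.


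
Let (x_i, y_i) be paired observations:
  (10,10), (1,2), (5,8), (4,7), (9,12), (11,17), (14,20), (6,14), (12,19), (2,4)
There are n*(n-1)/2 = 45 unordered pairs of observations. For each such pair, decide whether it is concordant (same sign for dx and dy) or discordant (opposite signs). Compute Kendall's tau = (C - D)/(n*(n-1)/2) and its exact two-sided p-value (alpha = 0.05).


Step 1: Enumerate the 45 unordered pairs (i,j) with i<j and classify each by sign(x_j-x_i) * sign(y_j-y_i).
  (1,2):dx=-9,dy=-8->C; (1,3):dx=-5,dy=-2->C; (1,4):dx=-6,dy=-3->C; (1,5):dx=-1,dy=+2->D
  (1,6):dx=+1,dy=+7->C; (1,7):dx=+4,dy=+10->C; (1,8):dx=-4,dy=+4->D; (1,9):dx=+2,dy=+9->C
  (1,10):dx=-8,dy=-6->C; (2,3):dx=+4,dy=+6->C; (2,4):dx=+3,dy=+5->C; (2,5):dx=+8,dy=+10->C
  (2,6):dx=+10,dy=+15->C; (2,7):dx=+13,dy=+18->C; (2,8):dx=+5,dy=+12->C; (2,9):dx=+11,dy=+17->C
  (2,10):dx=+1,dy=+2->C; (3,4):dx=-1,dy=-1->C; (3,5):dx=+4,dy=+4->C; (3,6):dx=+6,dy=+9->C
  (3,7):dx=+9,dy=+12->C; (3,8):dx=+1,dy=+6->C; (3,9):dx=+7,dy=+11->C; (3,10):dx=-3,dy=-4->C
  (4,5):dx=+5,dy=+5->C; (4,6):dx=+7,dy=+10->C; (4,7):dx=+10,dy=+13->C; (4,8):dx=+2,dy=+7->C
  (4,9):dx=+8,dy=+12->C; (4,10):dx=-2,dy=-3->C; (5,6):dx=+2,dy=+5->C; (5,7):dx=+5,dy=+8->C
  (5,8):dx=-3,dy=+2->D; (5,9):dx=+3,dy=+7->C; (5,10):dx=-7,dy=-8->C; (6,7):dx=+3,dy=+3->C
  (6,8):dx=-5,dy=-3->C; (6,9):dx=+1,dy=+2->C; (6,10):dx=-9,dy=-13->C; (7,8):dx=-8,dy=-6->C
  (7,9):dx=-2,dy=-1->C; (7,10):dx=-12,dy=-16->C; (8,9):dx=+6,dy=+5->C; (8,10):dx=-4,dy=-10->C
  (9,10):dx=-10,dy=-15->C
Step 2: C = 42, D = 3, total pairs = 45.
Step 3: tau = (C - D)/(n(n-1)/2) = (42 - 3)/45 = 0.866667.
Step 4: Exact two-sided p-value (enumerate n! = 3628800 permutations of y under H0): p = 0.000115.
Step 5: alpha = 0.05. reject H0.

tau_b = 0.8667 (C=42, D=3), p = 0.000115, reject H0.


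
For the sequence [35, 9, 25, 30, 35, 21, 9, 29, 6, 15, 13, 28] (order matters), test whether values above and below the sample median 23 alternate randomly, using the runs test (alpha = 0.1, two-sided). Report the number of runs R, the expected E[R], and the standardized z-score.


Step 1: Compute median = 23; label A = above, B = below.
Labels in order: ABAAABBABBBA  (n_A = 6, n_B = 6)
Step 2: Count runs R = 7.
Step 3: Under H0 (random ordering), E[R] = 2*n_A*n_B/(n_A+n_B) + 1 = 2*6*6/12 + 1 = 7.0000.
        Var[R] = 2*n_A*n_B*(2*n_A*n_B - n_A - n_B) / ((n_A+n_B)^2 * (n_A+n_B-1)) = 4320/1584 = 2.7273.
        SD[R] = 1.6514.
Step 4: R = E[R], so z = 0 with no continuity correction.
Step 5: Two-sided p-value via normal approximation = 2*(1 - Phi(|z|)) = 1.000000.
Step 6: alpha = 0.1. fail to reject H0.

R = 7, z = 0.0000, p = 1.000000, fail to reject H0.


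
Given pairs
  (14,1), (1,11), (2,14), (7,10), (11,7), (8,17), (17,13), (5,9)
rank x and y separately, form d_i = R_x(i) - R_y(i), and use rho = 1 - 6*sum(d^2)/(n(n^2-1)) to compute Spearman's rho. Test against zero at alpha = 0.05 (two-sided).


Step 1: Rank x and y separately (midranks; no ties here).
rank(x): 14->7, 1->1, 2->2, 7->4, 11->6, 8->5, 17->8, 5->3
rank(y): 1->1, 11->5, 14->7, 10->4, 7->2, 17->8, 13->6, 9->3
Step 2: d_i = R_x(i) - R_y(i); compute d_i^2.
  (7-1)^2=36, (1-5)^2=16, (2-7)^2=25, (4-4)^2=0, (6-2)^2=16, (5-8)^2=9, (8-6)^2=4, (3-3)^2=0
sum(d^2) = 106.
Step 3: rho = 1 - 6*106 / (8*(8^2 - 1)) = 1 - 636/504 = -0.261905.
Step 4: Under H0, t = rho * sqrt((n-2)/(1-rho^2)) = -0.6647 ~ t(6).
Step 5: Two-sided p-value from the t-distribution with 6 df = 0.530923.
Step 6: alpha = 0.05. fail to reject H0.

rho = -0.2619, p = 0.530923, fail to reject H0 at alpha = 0.05.


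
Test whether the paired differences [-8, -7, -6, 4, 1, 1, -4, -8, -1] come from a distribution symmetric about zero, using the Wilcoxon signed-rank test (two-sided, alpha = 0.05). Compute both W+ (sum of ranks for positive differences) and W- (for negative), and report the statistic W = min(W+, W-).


Step 1: Drop any zero differences (none here) and take |d_i|.
|d| = [8, 7, 6, 4, 1, 1, 4, 8, 1]
Step 2: Midrank |d_i| (ties get averaged ranks).
ranks: |8|->8.5, |7|->7, |6|->6, |4|->4.5, |1|->2, |1|->2, |4|->4.5, |8|->8.5, |1|->2
Step 3: Attach original signs; sum ranks with positive sign and with negative sign.
W+ = 4.5 + 2 + 2 = 8.5
W- = 8.5 + 7 + 6 + 4.5 + 8.5 + 2 = 36.5
(Check: W+ + W- = 45 should equal n(n+1)/2 = 45.)
Step 4: Test statistic W = min(W+, W-) = 8.5.
Step 5: Ties in |d|, so use the tie-corrected normal approximation.
        E[W] = n(n+1)/4 = 9*10/4 = 22.5.
        Tie groups: |d|=1 (t=3), |d|=4 (t=2), |d|=8 (t=2); sum(t^3 - t) = 36.
        Var[W] = n(n+1)(2n+1)/24 - sum(t^3-t)/48 = 1710/24 - 36/48 = 70.5.
        z = (W - E[W]) / sqrt(Var[W]) = (8.5 - 22.5) / 8.3964 = -1.6674.
        Two-sided p = 2*Phi(z) = 0.095440.
Step 6: alpha = 0.05. fail to reject H0.

W+ = 8.5, W- = 36.5, W = min = 8.5, p = 0.095440, fail to reject H0.


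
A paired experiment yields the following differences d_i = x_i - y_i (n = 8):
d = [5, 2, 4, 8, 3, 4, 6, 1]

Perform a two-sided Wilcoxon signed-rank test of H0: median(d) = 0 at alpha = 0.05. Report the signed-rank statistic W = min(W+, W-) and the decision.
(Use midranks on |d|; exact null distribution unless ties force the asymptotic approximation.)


Step 1: Drop any zero differences (none here) and take |d_i|.
|d| = [5, 2, 4, 8, 3, 4, 6, 1]
Step 2: Midrank |d_i| (ties get averaged ranks).
ranks: |5|->6, |2|->2, |4|->4.5, |8|->8, |3|->3, |4|->4.5, |6|->7, |1|->1
Step 3: Attach original signs; sum ranks with positive sign and with negative sign.
W+ = 6 + 2 + 4.5 + 8 + 3 + 4.5 + 7 + 1 = 36
W- = 0 = 0
(Check: W+ + W- = 36 should equal n(n+1)/2 = 36.)
Step 4: Test statistic W = min(W+, W-) = 0.
Step 5: Ties in |d|, so use the tie-corrected normal approximation.
        E[W] = n(n+1)/4 = 8*9/4 = 18.
        Tie groups: |d|=4 (t=2); sum(t^3 - t) = 6.
        Var[W] = n(n+1)(2n+1)/24 - sum(t^3-t)/48 = 1224/24 - 6/48 = 50.875.
        z = (W - E[W]) / sqrt(Var[W]) = (0 - 18) / 7.1327 = -2.5236.
        Two-sided p = 2*Phi(z) = 0.011616.
Step 6: alpha = 0.05. reject H0.

W+ = 36, W- = 0, W = min = 0, p = 0.011616, reject H0.


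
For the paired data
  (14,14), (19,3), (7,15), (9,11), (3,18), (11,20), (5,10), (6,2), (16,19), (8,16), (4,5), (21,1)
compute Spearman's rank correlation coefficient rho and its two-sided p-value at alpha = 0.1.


Step 1: Rank x and y separately (midranks; no ties here).
rank(x): 14->9, 19->11, 7->5, 9->7, 3->1, 11->8, 5->3, 6->4, 16->10, 8->6, 4->2, 21->12
rank(y): 14->7, 3->3, 15->8, 11->6, 18->10, 20->12, 10->5, 2->2, 19->11, 16->9, 5->4, 1->1
Step 2: d_i = R_x(i) - R_y(i); compute d_i^2.
  (9-7)^2=4, (11-3)^2=64, (5-8)^2=9, (7-6)^2=1, (1-10)^2=81, (8-12)^2=16, (3-5)^2=4, (4-2)^2=4, (10-11)^2=1, (6-9)^2=9, (2-4)^2=4, (12-1)^2=121
sum(d^2) = 318.
Step 3: rho = 1 - 6*318 / (12*(12^2 - 1)) = 1 - 1908/1716 = -0.111888.
Step 4: Under H0, t = rho * sqrt((n-2)/(1-rho^2)) = -0.3561 ~ t(10).
Step 5: Two-sided p-value from the t-distribution with 10 df = 0.729195.
Step 6: alpha = 0.1. fail to reject H0.

rho = -0.1119, p = 0.729195, fail to reject H0 at alpha = 0.1.


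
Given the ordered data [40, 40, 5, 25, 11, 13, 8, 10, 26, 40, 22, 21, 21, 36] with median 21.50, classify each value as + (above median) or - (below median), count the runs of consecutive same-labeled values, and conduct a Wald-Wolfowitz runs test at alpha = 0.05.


Step 1: Compute median = 21.50; label A = above, B = below.
Labels in order: AABABBBBAAABBA  (n_A = 7, n_B = 7)
Step 2: Count runs R = 7.
Step 3: Under H0 (random ordering), E[R] = 2*n_A*n_B/(n_A+n_B) + 1 = 2*7*7/14 + 1 = 8.0000.
        Var[R] = 2*n_A*n_B*(2*n_A*n_B - n_A - n_B) / ((n_A+n_B)^2 * (n_A+n_B-1)) = 8232/2548 = 3.2308.
        SD[R] = 1.7974.
Step 4: Continuity-corrected z = (R + 0.5 - E[R]) / SD[R] = (7 + 0.5 - 8.0000) / 1.7974 = -0.2782.
Step 5: Two-sided p-value via normal approximation = 2*(1 - Phi(|z|)) = 0.780879.
Step 6: alpha = 0.05. fail to reject H0.

R = 7, z = -0.2782, p = 0.780879, fail to reject H0.


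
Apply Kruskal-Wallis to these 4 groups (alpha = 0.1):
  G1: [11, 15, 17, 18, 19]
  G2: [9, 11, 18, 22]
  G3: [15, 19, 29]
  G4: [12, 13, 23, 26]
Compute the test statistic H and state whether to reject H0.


Step 1: Combine all N = 16 observations and assign midranks.
sorted (value, group, rank): (9,G2,1), (11,G1,2.5), (11,G2,2.5), (12,G4,4), (13,G4,5), (15,G1,6.5), (15,G3,6.5), (17,G1,8), (18,G1,9.5), (18,G2,9.5), (19,G1,11.5), (19,G3,11.5), (22,G2,13), (23,G4,14), (26,G4,15), (29,G3,16)
Step 2: Sum ranks within each group.
R_1 = 38 (n_1 = 5)
R_2 = 26 (n_2 = 4)
R_3 = 34 (n_3 = 3)
R_4 = 38 (n_4 = 4)
Step 3: H = 12/(N(N+1)) * sum(R_i^2/n_i) - 3(N+1)
     = 12/(16*17) * (38^2/5 + 26^2/4 + 34^2/3 + 38^2/4) - 3*17
     = 0.044118 * 1204.13 - 51
     = 2.123529.
Step 4: Ties present; correction factor C = 1 - 24/(16^3 - 16) = 0.994118. Corrected H = 2.123529 / 0.994118 = 2.136095.
Step 5: Under H0, H ~ chi^2(3); p-value = 0.544645.
Step 6: alpha = 0.1. fail to reject H0.

H = 2.1361, df = 3, p = 0.544645, fail to reject H0.


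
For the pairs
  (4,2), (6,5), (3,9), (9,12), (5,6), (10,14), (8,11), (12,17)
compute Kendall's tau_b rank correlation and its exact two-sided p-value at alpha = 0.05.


Step 1: Enumerate the 28 unordered pairs (i,j) with i<j and classify each by sign(x_j-x_i) * sign(y_j-y_i).
  (1,2):dx=+2,dy=+3->C; (1,3):dx=-1,dy=+7->D; (1,4):dx=+5,dy=+10->C; (1,5):dx=+1,dy=+4->C
  (1,6):dx=+6,dy=+12->C; (1,7):dx=+4,dy=+9->C; (1,8):dx=+8,dy=+15->C; (2,3):dx=-3,dy=+4->D
  (2,4):dx=+3,dy=+7->C; (2,5):dx=-1,dy=+1->D; (2,6):dx=+4,dy=+9->C; (2,7):dx=+2,dy=+6->C
  (2,8):dx=+6,dy=+12->C; (3,4):dx=+6,dy=+3->C; (3,5):dx=+2,dy=-3->D; (3,6):dx=+7,dy=+5->C
  (3,7):dx=+5,dy=+2->C; (3,8):dx=+9,dy=+8->C; (4,5):dx=-4,dy=-6->C; (4,6):dx=+1,dy=+2->C
  (4,7):dx=-1,dy=-1->C; (4,8):dx=+3,dy=+5->C; (5,6):dx=+5,dy=+8->C; (5,7):dx=+3,dy=+5->C
  (5,8):dx=+7,dy=+11->C; (6,7):dx=-2,dy=-3->C; (6,8):dx=+2,dy=+3->C; (7,8):dx=+4,dy=+6->C
Step 2: C = 24, D = 4, total pairs = 28.
Step 3: tau = (C - D)/(n(n-1)/2) = (24 - 4)/28 = 0.714286.
Step 4: Exact two-sided p-value (enumerate n! = 40320 permutations of y under H0): p = 0.014137.
Step 5: alpha = 0.05. reject H0.

tau_b = 0.7143 (C=24, D=4), p = 0.014137, reject H0.


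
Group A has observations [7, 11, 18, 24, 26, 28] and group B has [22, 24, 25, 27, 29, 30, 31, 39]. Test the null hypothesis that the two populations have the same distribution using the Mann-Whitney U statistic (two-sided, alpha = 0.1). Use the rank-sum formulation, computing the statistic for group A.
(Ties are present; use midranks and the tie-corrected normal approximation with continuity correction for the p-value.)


Step 1: Combine and sort all 14 observations; assign midranks.
sorted (value, group): (7,X), (11,X), (18,X), (22,Y), (24,X), (24,Y), (25,Y), (26,X), (27,Y), (28,X), (29,Y), (30,Y), (31,Y), (39,Y)
ranks: 7->1, 11->2, 18->3, 22->4, 24->5.5, 24->5.5, 25->7, 26->8, 27->9, 28->10, 29->11, 30->12, 31->13, 39->14
Step 2: Rank sum for X: R1 = 1 + 2 + 3 + 5.5 + 8 + 10 = 29.5.
Step 3: U_X = R1 - n1(n1+1)/2 = 29.5 - 6*7/2 = 29.5 - 21 = 8.5.
       U_Y = n1*n2 - U_X = 48 - 8.5 = 39.5.
Step 4: Ties are present, so use the tie-corrected normal approximation (with continuity correction) for the p-value.
Step 5: p-value = 0.052547; compare to alpha = 0.1. reject H0.

U_X = 8.5, p = 0.052547, reject H0 at alpha = 0.1.


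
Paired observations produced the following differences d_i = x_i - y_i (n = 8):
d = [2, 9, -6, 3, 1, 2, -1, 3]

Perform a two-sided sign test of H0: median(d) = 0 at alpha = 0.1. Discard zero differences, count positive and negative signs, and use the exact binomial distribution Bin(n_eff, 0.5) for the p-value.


Step 1: Discard zero differences. Original n = 8; n_eff = number of nonzero differences = 8.
Nonzero differences (with sign): +2, +9, -6, +3, +1, +2, -1, +3
Step 2: Count signs: positive = 6, negative = 2.
Step 3: Under H0: P(positive) = 0.5, so the number of positives S ~ Bin(8, 0.5).
Step 4: Two-sided exact p-value = sum of Bin(8,0.5) probabilities at or below the observed probability = 0.289062.
Step 5: alpha = 0.1. fail to reject H0.

n_eff = 8, pos = 6, neg = 2, p = 0.289062, fail to reject H0.


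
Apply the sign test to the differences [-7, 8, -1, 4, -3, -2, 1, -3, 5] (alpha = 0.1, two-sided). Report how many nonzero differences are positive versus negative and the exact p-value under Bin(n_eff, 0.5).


Step 1: Discard zero differences. Original n = 9; n_eff = number of nonzero differences = 9.
Nonzero differences (with sign): -7, +8, -1, +4, -3, -2, +1, -3, +5
Step 2: Count signs: positive = 4, negative = 5.
Step 3: Under H0: P(positive) = 0.5, so the number of positives S ~ Bin(9, 0.5).
Step 4: Two-sided exact p-value = sum of Bin(9,0.5) probabilities at or below the observed probability = 1.000000.
Step 5: alpha = 0.1. fail to reject H0.

n_eff = 9, pos = 4, neg = 5, p = 1.000000, fail to reject H0.


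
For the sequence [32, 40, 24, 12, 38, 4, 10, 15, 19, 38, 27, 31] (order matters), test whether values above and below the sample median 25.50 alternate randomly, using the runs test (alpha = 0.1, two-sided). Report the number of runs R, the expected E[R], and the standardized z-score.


Step 1: Compute median = 25.50; label A = above, B = below.
Labels in order: AABBABBBBAAA  (n_A = 6, n_B = 6)
Step 2: Count runs R = 5.
Step 3: Under H0 (random ordering), E[R] = 2*n_A*n_B/(n_A+n_B) + 1 = 2*6*6/12 + 1 = 7.0000.
        Var[R] = 2*n_A*n_B*(2*n_A*n_B - n_A - n_B) / ((n_A+n_B)^2 * (n_A+n_B-1)) = 4320/1584 = 2.7273.
        SD[R] = 1.6514.
Step 4: Continuity-corrected z = (R + 0.5 - E[R]) / SD[R] = (5 + 0.5 - 7.0000) / 1.6514 = -0.9083.
Step 5: Two-sided p-value via normal approximation = 2*(1 - Phi(|z|)) = 0.363722.
Step 6: alpha = 0.1. fail to reject H0.

R = 5, z = -0.9083, p = 0.363722, fail to reject H0.


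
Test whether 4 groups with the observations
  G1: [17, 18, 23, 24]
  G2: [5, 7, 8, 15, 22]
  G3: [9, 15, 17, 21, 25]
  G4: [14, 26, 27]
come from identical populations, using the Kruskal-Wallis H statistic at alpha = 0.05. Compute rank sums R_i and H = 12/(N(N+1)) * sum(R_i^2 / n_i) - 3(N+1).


Step 1: Combine all N = 17 observations and assign midranks.
sorted (value, group, rank): (5,G2,1), (7,G2,2), (8,G2,3), (9,G3,4), (14,G4,5), (15,G2,6.5), (15,G3,6.5), (17,G1,8.5), (17,G3,8.5), (18,G1,10), (21,G3,11), (22,G2,12), (23,G1,13), (24,G1,14), (25,G3,15), (26,G4,16), (27,G4,17)
Step 2: Sum ranks within each group.
R_1 = 45.5 (n_1 = 4)
R_2 = 24.5 (n_2 = 5)
R_3 = 45 (n_3 = 5)
R_4 = 38 (n_4 = 3)
Step 3: H = 12/(N(N+1)) * sum(R_i^2/n_i) - 3(N+1)
     = 12/(17*18) * (45.5^2/4 + 24.5^2/5 + 45^2/5 + 38^2/3) - 3*18
     = 0.039216 * 1523.95 - 54
     = 5.762582.
Step 4: Ties present; correction factor C = 1 - 12/(17^3 - 17) = 0.997549. Corrected H = 5.762582 / 0.997549 = 5.776740.
Step 5: Under H0, H ~ chi^2(3); p-value = 0.122992.
Step 6: alpha = 0.05. fail to reject H0.

H = 5.7767, df = 3, p = 0.122992, fail to reject H0.


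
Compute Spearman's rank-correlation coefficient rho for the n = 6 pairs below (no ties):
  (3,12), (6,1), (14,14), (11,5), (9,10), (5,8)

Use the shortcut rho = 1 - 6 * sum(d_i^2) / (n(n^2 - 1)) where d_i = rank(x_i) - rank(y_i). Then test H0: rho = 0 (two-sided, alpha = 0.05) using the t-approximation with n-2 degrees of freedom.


Step 1: Rank x and y separately (midranks; no ties here).
rank(x): 3->1, 6->3, 14->6, 11->5, 9->4, 5->2
rank(y): 12->5, 1->1, 14->6, 5->2, 10->4, 8->3
Step 2: d_i = R_x(i) - R_y(i); compute d_i^2.
  (1-5)^2=16, (3-1)^2=4, (6-6)^2=0, (5-2)^2=9, (4-4)^2=0, (2-3)^2=1
sum(d^2) = 30.
Step 3: rho = 1 - 6*30 / (6*(6^2 - 1)) = 1 - 180/210 = 0.142857.
Step 4: Under H0, t = rho * sqrt((n-2)/(1-rho^2)) = 0.2887 ~ t(4).
Step 5: Two-sided p-value from the t-distribution with 4 df = 0.787172.
Step 6: alpha = 0.05. fail to reject H0.

rho = 0.1429, p = 0.787172, fail to reject H0 at alpha = 0.05.


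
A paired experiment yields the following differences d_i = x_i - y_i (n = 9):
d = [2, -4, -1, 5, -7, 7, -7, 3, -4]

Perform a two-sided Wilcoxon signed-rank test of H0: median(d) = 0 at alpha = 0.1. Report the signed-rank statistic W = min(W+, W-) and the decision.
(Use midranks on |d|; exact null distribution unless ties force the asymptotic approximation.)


Step 1: Drop any zero differences (none here) and take |d_i|.
|d| = [2, 4, 1, 5, 7, 7, 7, 3, 4]
Step 2: Midrank |d_i| (ties get averaged ranks).
ranks: |2|->2, |4|->4.5, |1|->1, |5|->6, |7|->8, |7|->8, |7|->8, |3|->3, |4|->4.5
Step 3: Attach original signs; sum ranks with positive sign and with negative sign.
W+ = 2 + 6 + 8 + 3 = 19
W- = 4.5 + 1 + 8 + 8 + 4.5 = 26
(Check: W+ + W- = 45 should equal n(n+1)/2 = 45.)
Step 4: Test statistic W = min(W+, W-) = 19.
Step 5: Ties in |d|, so use the tie-corrected normal approximation.
        E[W] = n(n+1)/4 = 9*10/4 = 22.5.
        Tie groups: |d|=4 (t=2), |d|=7 (t=3); sum(t^3 - t) = 30.
        Var[W] = n(n+1)(2n+1)/24 - sum(t^3-t)/48 = 1710/24 - 30/48 = 70.625.
        z = (W - E[W]) / sqrt(Var[W]) = (19 - 22.5) / 8.4039 = -0.4165.
        Two-sided p = 2*Phi(z) = 0.677063.
Step 6: alpha = 0.1. fail to reject H0.

W+ = 19, W- = 26, W = min = 19, p = 0.677063, fail to reject H0.


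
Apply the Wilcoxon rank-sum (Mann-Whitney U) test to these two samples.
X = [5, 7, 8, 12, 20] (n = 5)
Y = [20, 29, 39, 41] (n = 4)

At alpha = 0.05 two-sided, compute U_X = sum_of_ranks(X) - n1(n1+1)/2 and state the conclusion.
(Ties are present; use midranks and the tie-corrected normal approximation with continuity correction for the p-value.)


Step 1: Combine and sort all 9 observations; assign midranks.
sorted (value, group): (5,X), (7,X), (8,X), (12,X), (20,X), (20,Y), (29,Y), (39,Y), (41,Y)
ranks: 5->1, 7->2, 8->3, 12->4, 20->5.5, 20->5.5, 29->7, 39->8, 41->9
Step 2: Rank sum for X: R1 = 1 + 2 + 3 + 4 + 5.5 = 15.5.
Step 3: U_X = R1 - n1(n1+1)/2 = 15.5 - 5*6/2 = 15.5 - 15 = 0.5.
       U_Y = n1*n2 - U_X = 20 - 0.5 = 19.5.
Step 4: Ties are present, so use the tie-corrected normal approximation (with continuity correction) for the p-value.
Step 5: p-value = 0.026844; compare to alpha = 0.05. reject H0.

U_X = 0.5, p = 0.026844, reject H0 at alpha = 0.05.


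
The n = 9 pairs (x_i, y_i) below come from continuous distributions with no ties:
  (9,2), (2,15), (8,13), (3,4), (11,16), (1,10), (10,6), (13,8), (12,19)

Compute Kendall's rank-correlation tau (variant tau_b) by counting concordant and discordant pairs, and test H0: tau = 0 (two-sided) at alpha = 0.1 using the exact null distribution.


Step 1: Enumerate the 36 unordered pairs (i,j) with i<j and classify each by sign(x_j-x_i) * sign(y_j-y_i).
  (1,2):dx=-7,dy=+13->D; (1,3):dx=-1,dy=+11->D; (1,4):dx=-6,dy=+2->D; (1,5):dx=+2,dy=+14->C
  (1,6):dx=-8,dy=+8->D; (1,7):dx=+1,dy=+4->C; (1,8):dx=+4,dy=+6->C; (1,9):dx=+3,dy=+17->C
  (2,3):dx=+6,dy=-2->D; (2,4):dx=+1,dy=-11->D; (2,5):dx=+9,dy=+1->C; (2,6):dx=-1,dy=-5->C
  (2,7):dx=+8,dy=-9->D; (2,8):dx=+11,dy=-7->D; (2,9):dx=+10,dy=+4->C; (3,4):dx=-5,dy=-9->C
  (3,5):dx=+3,dy=+3->C; (3,6):dx=-7,dy=-3->C; (3,7):dx=+2,dy=-7->D; (3,8):dx=+5,dy=-5->D
  (3,9):dx=+4,dy=+6->C; (4,5):dx=+8,dy=+12->C; (4,6):dx=-2,dy=+6->D; (4,7):dx=+7,dy=+2->C
  (4,8):dx=+10,dy=+4->C; (4,9):dx=+9,dy=+15->C; (5,6):dx=-10,dy=-6->C; (5,7):dx=-1,dy=-10->C
  (5,8):dx=+2,dy=-8->D; (5,9):dx=+1,dy=+3->C; (6,7):dx=+9,dy=-4->D; (6,8):dx=+12,dy=-2->D
  (6,9):dx=+11,dy=+9->C; (7,8):dx=+3,dy=+2->C; (7,9):dx=+2,dy=+13->C; (8,9):dx=-1,dy=+11->D
Step 2: C = 21, D = 15, total pairs = 36.
Step 3: tau = (C - D)/(n(n-1)/2) = (21 - 15)/36 = 0.166667.
Step 4: Exact two-sided p-value (enumerate n! = 362880 permutations of y under H0): p = 0.612202.
Step 5: alpha = 0.1. fail to reject H0.

tau_b = 0.1667 (C=21, D=15), p = 0.612202, fail to reject H0.


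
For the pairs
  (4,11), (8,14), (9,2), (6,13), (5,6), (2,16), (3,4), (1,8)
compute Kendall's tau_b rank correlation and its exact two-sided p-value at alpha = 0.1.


Step 1: Enumerate the 28 unordered pairs (i,j) with i<j and classify each by sign(x_j-x_i) * sign(y_j-y_i).
  (1,2):dx=+4,dy=+3->C; (1,3):dx=+5,dy=-9->D; (1,4):dx=+2,dy=+2->C; (1,5):dx=+1,dy=-5->D
  (1,6):dx=-2,dy=+5->D; (1,7):dx=-1,dy=-7->C; (1,8):dx=-3,dy=-3->C; (2,3):dx=+1,dy=-12->D
  (2,4):dx=-2,dy=-1->C; (2,5):dx=-3,dy=-8->C; (2,6):dx=-6,dy=+2->D; (2,7):dx=-5,dy=-10->C
  (2,8):dx=-7,dy=-6->C; (3,4):dx=-3,dy=+11->D; (3,5):dx=-4,dy=+4->D; (3,6):dx=-7,dy=+14->D
  (3,7):dx=-6,dy=+2->D; (3,8):dx=-8,dy=+6->D; (4,5):dx=-1,dy=-7->C; (4,6):dx=-4,dy=+3->D
  (4,7):dx=-3,dy=-9->C; (4,8):dx=-5,dy=-5->C; (5,6):dx=-3,dy=+10->D; (5,7):dx=-2,dy=-2->C
  (5,8):dx=-4,dy=+2->D; (6,7):dx=+1,dy=-12->D; (6,8):dx=-1,dy=-8->C; (7,8):dx=-2,dy=+4->D
Step 2: C = 13, D = 15, total pairs = 28.
Step 3: tau = (C - D)/(n(n-1)/2) = (13 - 15)/28 = -0.071429.
Step 4: Exact two-sided p-value (enumerate n! = 40320 permutations of y under H0): p = 0.904861.
Step 5: alpha = 0.1. fail to reject H0.

tau_b = -0.0714 (C=13, D=15), p = 0.904861, fail to reject H0.


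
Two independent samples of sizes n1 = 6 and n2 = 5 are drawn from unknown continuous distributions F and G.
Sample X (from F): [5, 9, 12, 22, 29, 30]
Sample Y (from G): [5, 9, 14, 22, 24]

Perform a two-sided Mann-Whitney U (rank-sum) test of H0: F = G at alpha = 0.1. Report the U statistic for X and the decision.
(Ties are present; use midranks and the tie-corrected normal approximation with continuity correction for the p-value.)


Step 1: Combine and sort all 11 observations; assign midranks.
sorted (value, group): (5,X), (5,Y), (9,X), (9,Y), (12,X), (14,Y), (22,X), (22,Y), (24,Y), (29,X), (30,X)
ranks: 5->1.5, 5->1.5, 9->3.5, 9->3.5, 12->5, 14->6, 22->7.5, 22->7.5, 24->9, 29->10, 30->11
Step 2: Rank sum for X: R1 = 1.5 + 3.5 + 5 + 7.5 + 10 + 11 = 38.5.
Step 3: U_X = R1 - n1(n1+1)/2 = 38.5 - 6*7/2 = 38.5 - 21 = 17.5.
       U_Y = n1*n2 - U_X = 30 - 17.5 = 12.5.
Step 4: Ties are present, so use the tie-corrected normal approximation (with continuity correction) for the p-value.
Step 5: p-value = 0.713124; compare to alpha = 0.1. fail to reject H0.

U_X = 17.5, p = 0.713124, fail to reject H0 at alpha = 0.1.


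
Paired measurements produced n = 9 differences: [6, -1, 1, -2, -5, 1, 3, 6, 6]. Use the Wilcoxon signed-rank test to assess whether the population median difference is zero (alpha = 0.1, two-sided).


Step 1: Drop any zero differences (none here) and take |d_i|.
|d| = [6, 1, 1, 2, 5, 1, 3, 6, 6]
Step 2: Midrank |d_i| (ties get averaged ranks).
ranks: |6|->8, |1|->2, |1|->2, |2|->4, |5|->6, |1|->2, |3|->5, |6|->8, |6|->8
Step 3: Attach original signs; sum ranks with positive sign and with negative sign.
W+ = 8 + 2 + 2 + 5 + 8 + 8 = 33
W- = 2 + 4 + 6 = 12
(Check: W+ + W- = 45 should equal n(n+1)/2 = 45.)
Step 4: Test statistic W = min(W+, W-) = 12.
Step 5: Ties in |d|, so use the tie-corrected normal approximation.
        E[W] = n(n+1)/4 = 9*10/4 = 22.5.
        Tie groups: |d|=1 (t=3), |d|=6 (t=3); sum(t^3 - t) = 48.
        Var[W] = n(n+1)(2n+1)/24 - sum(t^3-t)/48 = 1710/24 - 48/48 = 70.25.
        z = (W - E[W]) / sqrt(Var[W]) = (12 - 22.5) / 8.3815 = -1.2528.
        Two-sided p = 2*Phi(z) = 0.210295.
Step 6: alpha = 0.1. fail to reject H0.

W+ = 33, W- = 12, W = min = 12, p = 0.210295, fail to reject H0.


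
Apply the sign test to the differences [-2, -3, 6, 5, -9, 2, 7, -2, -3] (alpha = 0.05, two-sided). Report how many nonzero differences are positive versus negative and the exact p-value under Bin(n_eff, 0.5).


Step 1: Discard zero differences. Original n = 9; n_eff = number of nonzero differences = 9.
Nonzero differences (with sign): -2, -3, +6, +5, -9, +2, +7, -2, -3
Step 2: Count signs: positive = 4, negative = 5.
Step 3: Under H0: P(positive) = 0.5, so the number of positives S ~ Bin(9, 0.5).
Step 4: Two-sided exact p-value = sum of Bin(9,0.5) probabilities at or below the observed probability = 1.000000.
Step 5: alpha = 0.05. fail to reject H0.

n_eff = 9, pos = 4, neg = 5, p = 1.000000, fail to reject H0.


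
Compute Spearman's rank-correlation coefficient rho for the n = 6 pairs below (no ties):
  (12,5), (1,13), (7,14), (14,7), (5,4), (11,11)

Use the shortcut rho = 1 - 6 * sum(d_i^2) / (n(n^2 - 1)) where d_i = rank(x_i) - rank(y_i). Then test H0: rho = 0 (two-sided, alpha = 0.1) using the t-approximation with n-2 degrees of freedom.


Step 1: Rank x and y separately (midranks; no ties here).
rank(x): 12->5, 1->1, 7->3, 14->6, 5->2, 11->4
rank(y): 5->2, 13->5, 14->6, 7->3, 4->1, 11->4
Step 2: d_i = R_x(i) - R_y(i); compute d_i^2.
  (5-2)^2=9, (1-5)^2=16, (3-6)^2=9, (6-3)^2=9, (2-1)^2=1, (4-4)^2=0
sum(d^2) = 44.
Step 3: rho = 1 - 6*44 / (6*(6^2 - 1)) = 1 - 264/210 = -0.257143.
Step 4: Under H0, t = rho * sqrt((n-2)/(1-rho^2)) = -0.5322 ~ t(4).
Step 5: Two-sided p-value from the t-distribution with 4 df = 0.622787.
Step 6: alpha = 0.1. fail to reject H0.

rho = -0.2571, p = 0.622787, fail to reject H0 at alpha = 0.1.


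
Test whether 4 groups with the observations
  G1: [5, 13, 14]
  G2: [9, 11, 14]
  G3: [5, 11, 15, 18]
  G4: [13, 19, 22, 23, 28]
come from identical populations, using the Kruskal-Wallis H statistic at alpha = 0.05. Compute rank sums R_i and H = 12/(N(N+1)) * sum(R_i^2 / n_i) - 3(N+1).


Step 1: Combine all N = 15 observations and assign midranks.
sorted (value, group, rank): (5,G1,1.5), (5,G3,1.5), (9,G2,3), (11,G2,4.5), (11,G3,4.5), (13,G1,6.5), (13,G4,6.5), (14,G1,8.5), (14,G2,8.5), (15,G3,10), (18,G3,11), (19,G4,12), (22,G4,13), (23,G4,14), (28,G4,15)
Step 2: Sum ranks within each group.
R_1 = 16.5 (n_1 = 3)
R_2 = 16 (n_2 = 3)
R_3 = 27 (n_3 = 4)
R_4 = 60.5 (n_4 = 5)
Step 3: H = 12/(N(N+1)) * sum(R_i^2/n_i) - 3(N+1)
     = 12/(15*16) * (16.5^2/3 + 16^2/3 + 27^2/4 + 60.5^2/5) - 3*16
     = 0.050000 * 1090.38 - 48
     = 6.519167.
Step 4: Ties present; correction factor C = 1 - 24/(15^3 - 15) = 0.992857. Corrected H = 6.519167 / 0.992857 = 6.566067.
Step 5: Under H0, H ~ chi^2(3); p-value = 0.087093.
Step 6: alpha = 0.05. fail to reject H0.

H = 6.5661, df = 3, p = 0.087093, fail to reject H0.
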